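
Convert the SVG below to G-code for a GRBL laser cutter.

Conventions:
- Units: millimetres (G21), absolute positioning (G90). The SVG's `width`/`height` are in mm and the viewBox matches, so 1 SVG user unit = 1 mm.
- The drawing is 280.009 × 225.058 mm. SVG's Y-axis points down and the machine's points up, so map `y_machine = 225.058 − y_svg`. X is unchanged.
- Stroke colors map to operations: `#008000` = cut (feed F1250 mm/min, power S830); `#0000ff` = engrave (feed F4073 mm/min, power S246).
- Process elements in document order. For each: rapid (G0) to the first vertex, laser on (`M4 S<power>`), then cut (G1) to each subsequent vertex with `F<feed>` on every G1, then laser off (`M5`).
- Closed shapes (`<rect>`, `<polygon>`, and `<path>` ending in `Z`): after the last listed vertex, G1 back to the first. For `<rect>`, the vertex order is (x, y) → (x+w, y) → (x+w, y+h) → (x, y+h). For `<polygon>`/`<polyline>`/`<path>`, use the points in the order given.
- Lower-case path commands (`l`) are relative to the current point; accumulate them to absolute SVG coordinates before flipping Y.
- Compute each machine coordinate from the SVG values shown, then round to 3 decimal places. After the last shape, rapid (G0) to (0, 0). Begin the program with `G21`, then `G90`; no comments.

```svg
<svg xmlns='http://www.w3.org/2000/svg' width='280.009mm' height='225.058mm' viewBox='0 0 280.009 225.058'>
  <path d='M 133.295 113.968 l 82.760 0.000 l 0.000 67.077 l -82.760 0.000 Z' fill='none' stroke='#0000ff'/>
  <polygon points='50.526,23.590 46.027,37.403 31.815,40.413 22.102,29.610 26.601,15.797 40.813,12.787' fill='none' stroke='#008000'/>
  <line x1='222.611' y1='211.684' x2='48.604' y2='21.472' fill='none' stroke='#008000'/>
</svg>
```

G21
G90
G0 X133.295 Y111.090
M4 S246
G1 X216.055 Y111.090 F4073
G1 X216.055 Y44.013 F4073
G1 X133.295 Y44.013 F4073
G1 X133.295 Y111.090 F4073
M5
G0 X50.526 Y201.468
M4 S830
G1 X46.027 Y187.655 F1250
G1 X31.815 Y184.645 F1250
G1 X22.102 Y195.448 F1250
G1 X26.601 Y209.261 F1250
G1 X40.813 Y212.271 F1250
G1 X50.526 Y201.468 F1250
M5
G0 X222.611 Y13.374
M4 S830
G1 X48.604 Y203.586 F1250
M5
G0 X0.000 Y0.000

1 u = 1 mm; y_m = 225.058 − y.

[1] `<path>` rectangle, #0000ff→engrave S246 F4073: (133.295,111.090) → (216.055,111.090) → (216.055,44.013) → (133.295,44.013) → (133.295,111.090) (closed)

[2] `<polygon>` regular polygon, #008000→cut S830 F1250: (50.526,201.468) → (46.027,187.655) → (31.815,184.645) → (22.102,195.448) → (26.601,209.261) → (40.813,212.271) → (50.526,201.468) (closed)

[3] `<line>` line segment, #008000→cut S830 F1250: (222.611,13.374) → (48.604,203.586)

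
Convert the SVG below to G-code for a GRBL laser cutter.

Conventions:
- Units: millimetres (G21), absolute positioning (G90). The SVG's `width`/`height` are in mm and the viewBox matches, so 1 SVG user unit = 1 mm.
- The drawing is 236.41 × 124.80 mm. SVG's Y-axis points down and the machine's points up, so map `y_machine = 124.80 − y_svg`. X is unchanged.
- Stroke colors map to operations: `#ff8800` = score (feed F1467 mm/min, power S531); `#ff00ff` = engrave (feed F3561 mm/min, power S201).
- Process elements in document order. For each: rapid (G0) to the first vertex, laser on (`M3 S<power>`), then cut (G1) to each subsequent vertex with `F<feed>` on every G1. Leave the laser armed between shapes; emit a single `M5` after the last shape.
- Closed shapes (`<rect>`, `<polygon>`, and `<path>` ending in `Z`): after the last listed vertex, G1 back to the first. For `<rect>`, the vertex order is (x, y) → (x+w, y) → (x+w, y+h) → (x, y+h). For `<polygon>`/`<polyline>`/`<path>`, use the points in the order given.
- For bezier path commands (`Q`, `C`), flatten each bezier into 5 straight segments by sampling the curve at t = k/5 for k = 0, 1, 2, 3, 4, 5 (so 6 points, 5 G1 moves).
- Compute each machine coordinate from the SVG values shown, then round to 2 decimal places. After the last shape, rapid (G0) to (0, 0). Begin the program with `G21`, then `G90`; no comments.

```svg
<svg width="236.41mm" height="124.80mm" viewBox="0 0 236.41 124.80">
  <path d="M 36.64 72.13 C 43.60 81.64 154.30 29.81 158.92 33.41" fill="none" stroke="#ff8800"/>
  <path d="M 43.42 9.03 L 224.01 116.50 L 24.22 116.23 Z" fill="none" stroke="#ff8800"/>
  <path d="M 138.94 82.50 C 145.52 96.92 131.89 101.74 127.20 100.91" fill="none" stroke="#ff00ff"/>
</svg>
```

G21
G90
G0 X36.64 Y52.67
M3 S531
G1 X51.59 Y53.39 F1467
G1 X81.36 Y63.23 F1467
G1 X115.89 Y76.58 F1467
G1 X145.10 Y87.83 F1467
G1 X158.92 Y91.39 F1467
G0 X43.42 Y115.77
M3 S531
G1 X224.01 Y8.30 F1467
G1 X24.22 Y8.57 F1467
G1 X43.42 Y115.77 F1467
G0 X138.94 Y42.30
M3 S201
G1 X140.70 Y34.77 F3561
G1 X139.00 Y29.35 F3561
G1 X135.25 Y25.86 F3561
G1 X130.85 Y24.10 F3561
G1 X127.20 Y23.89 F3561
M5
G0 X0.00 Y0.00

viewBox `0 0 236.41 124.80` with mm width/height → 1 unit = 1 mm. Flip: y_m = 124.80 − y_svg.

**Shape 1** — `<path>` cubic bezier, stroke `#ff8800` → score (S531, F1467). Control points (SVG): P0=(36.64,72.13), P1=(43.60,81.64), P2=(154.30,29.81), P3=(158.92,33.41); sampled at t=k/5. Machine vertices: (36.64,52.67) → (51.59,53.39) → (81.36,63.23) → (115.89,76.58) → (145.10,87.83) → (158.92,91.39). Open path.

**Shape 2** — `<path>` closed polygon, stroke `#ff8800` → score (S531, F1467). Machine vertices: (43.42,115.77) → (224.01,8.30) → (24.22,8.57) → (43.42,115.77). Closed: final G1 returns to the first vertex.

**Shape 3** — `<path>` cubic bezier, stroke `#ff00ff` → engrave (S201, F3561). Control points (SVG): P0=(138.94,82.50), P1=(145.52,96.92), P2=(131.89,101.74), P3=(127.20,100.91); sampled at t=k/5. Machine vertices: (138.94,42.30) → (140.70,34.77) → (139.00,29.35) → (135.25,25.86) → (130.85,24.10) → (127.20,23.89). Open path.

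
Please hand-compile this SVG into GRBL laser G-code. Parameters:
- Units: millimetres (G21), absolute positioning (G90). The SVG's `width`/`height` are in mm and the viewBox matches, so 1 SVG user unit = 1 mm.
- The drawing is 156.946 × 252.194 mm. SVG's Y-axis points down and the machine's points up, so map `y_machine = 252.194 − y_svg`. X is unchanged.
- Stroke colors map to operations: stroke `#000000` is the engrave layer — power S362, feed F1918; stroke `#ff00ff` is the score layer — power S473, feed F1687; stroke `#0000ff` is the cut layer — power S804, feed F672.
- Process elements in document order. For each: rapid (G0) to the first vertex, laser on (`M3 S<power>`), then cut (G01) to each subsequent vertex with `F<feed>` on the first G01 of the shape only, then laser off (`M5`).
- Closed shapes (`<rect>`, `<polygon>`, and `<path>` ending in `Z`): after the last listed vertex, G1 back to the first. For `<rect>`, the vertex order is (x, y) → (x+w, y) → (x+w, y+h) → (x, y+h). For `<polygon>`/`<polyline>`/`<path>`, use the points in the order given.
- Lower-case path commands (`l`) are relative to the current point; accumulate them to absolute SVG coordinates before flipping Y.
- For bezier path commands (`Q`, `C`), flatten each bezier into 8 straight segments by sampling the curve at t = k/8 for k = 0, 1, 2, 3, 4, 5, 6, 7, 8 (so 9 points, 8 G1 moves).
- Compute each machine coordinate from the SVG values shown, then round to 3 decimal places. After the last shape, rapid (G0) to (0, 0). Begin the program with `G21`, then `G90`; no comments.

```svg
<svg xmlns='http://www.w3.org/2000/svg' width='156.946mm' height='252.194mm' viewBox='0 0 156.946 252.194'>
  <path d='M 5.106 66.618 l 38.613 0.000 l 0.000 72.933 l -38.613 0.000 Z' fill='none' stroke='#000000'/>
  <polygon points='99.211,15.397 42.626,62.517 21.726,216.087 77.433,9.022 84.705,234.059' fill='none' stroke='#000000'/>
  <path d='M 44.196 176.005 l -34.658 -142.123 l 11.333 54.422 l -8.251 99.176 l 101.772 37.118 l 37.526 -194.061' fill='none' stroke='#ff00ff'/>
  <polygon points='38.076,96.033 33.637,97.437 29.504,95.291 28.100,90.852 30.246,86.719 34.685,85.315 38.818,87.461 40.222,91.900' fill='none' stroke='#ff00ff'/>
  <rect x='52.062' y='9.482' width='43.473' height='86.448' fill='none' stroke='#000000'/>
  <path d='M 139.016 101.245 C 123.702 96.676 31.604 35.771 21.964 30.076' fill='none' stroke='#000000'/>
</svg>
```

G21
G90
G0 X5.106 Y185.576
M3 S362
G01 X43.719 Y185.576 F1918
G01 X43.719 Y112.643
G01 X5.106 Y112.643
G01 X5.106 Y185.576
M5
G0 X99.211 Y236.797
M3 S362
G01 X42.626 Y189.677 F1918
G01 X21.726 Y36.107
G01 X77.433 Y243.172
G01 X84.705 Y18.135
G01 X99.211 Y236.797
M5
G0 X44.196 Y76.189
M3 S473
G01 X9.538 Y218.312 F1687
G01 X20.871 Y163.890
G01 X12.620 Y64.714
G01 X114.392 Y27.596
G01 X151.918 Y221.657
M5
G0 X38.076 Y156.161
M3 S473
G01 X33.637 Y154.757 F1687
G01 X29.504 Y156.903
G01 X28.100 Y161.342
G01 X30.246 Y165.475
G01 X34.685 Y166.879
G01 X38.818 Y164.733
G01 X40.222 Y160.294
G01 X38.076 Y156.161
M5
G0 X52.062 Y242.712
M3 S362
G01 X95.535 Y242.712 F1918
G01 X95.535 Y156.264
G01 X52.062 Y156.264
G01 X52.062 Y242.712
M5
G0 X139.016 Y150.949
M3 S362
G01 X129.985 Y155.085 F1918
G01 X115.622 Y163.196
G01 X97.792 Y173.974
G01 X78.362 Y186.111
G01 X59.198 Y198.302
G01 X42.167 Y209.238
G01 X29.133 Y217.612
G01 X21.964 Y222.118
M5
G0 X0.000 Y0.000

viewBox `0 0 156.946 252.194` with mm width/height → 1 unit = 1 mm. Flip: y_m = 252.194 − y_svg.

**Shape 1** — `<path>` rectangle, stroke `#000000` → engrave (S362, F1918). Machine vertices: (5.106,185.576) → (43.719,185.576) → (43.719,112.643) → (5.106,112.643) → (5.106,185.576). Closed: final G1 returns to the first vertex.

**Shape 2** — `<polygon>` closed polygon, stroke `#000000` → engrave (S362, F1918). Machine vertices: (99.211,236.797) → (42.626,189.677) → (21.726,36.107) → (77.433,243.172) → (84.705,18.135) → (99.211,236.797). Closed: final G1 returns to the first vertex.

**Shape 3** — `<path>` open polyline, stroke `#ff00ff` → score (S473, F1687). Machine vertices: (44.196,76.189) → (9.538,218.312) → (20.871,163.890) → (12.620,64.714) → (114.392,27.596) → (151.918,221.657). Open path.

**Shape 4** — `<polygon>` regular polygon, stroke `#ff00ff` → score (S473, F1687). Machine vertices: (38.076,156.161) → (33.637,154.757) → (29.504,156.903) → (28.100,161.342) → (30.246,165.475) → (34.685,166.879) → (38.818,164.733) → (40.222,160.294) → (38.076,156.161). Closed: final G1 returns to the first vertex.

**Shape 5** — `<rect>` rectangle, stroke `#000000` → engrave (S362, F1918). Machine vertices: (52.062,242.712) → (95.535,242.712) → (95.535,156.264) → (52.062,156.264) → (52.062,242.712). Closed: final G1 returns to the first vertex.

**Shape 6** — `<path>` cubic bezier, stroke `#000000` → engrave (S362, F1918). Control points (SVG): P0=(139.016,101.245), P1=(123.702,96.676), P2=(31.604,35.771), P3=(21.964,30.076); sampled at t=k/8. Machine vertices: (139.016,150.949) → (129.985,155.085) → (115.622,163.196) → (97.792,173.974) → (78.362,186.111) → (59.198,198.302) → (42.167,209.238) → (29.133,217.612) → (21.964,222.118). Open path.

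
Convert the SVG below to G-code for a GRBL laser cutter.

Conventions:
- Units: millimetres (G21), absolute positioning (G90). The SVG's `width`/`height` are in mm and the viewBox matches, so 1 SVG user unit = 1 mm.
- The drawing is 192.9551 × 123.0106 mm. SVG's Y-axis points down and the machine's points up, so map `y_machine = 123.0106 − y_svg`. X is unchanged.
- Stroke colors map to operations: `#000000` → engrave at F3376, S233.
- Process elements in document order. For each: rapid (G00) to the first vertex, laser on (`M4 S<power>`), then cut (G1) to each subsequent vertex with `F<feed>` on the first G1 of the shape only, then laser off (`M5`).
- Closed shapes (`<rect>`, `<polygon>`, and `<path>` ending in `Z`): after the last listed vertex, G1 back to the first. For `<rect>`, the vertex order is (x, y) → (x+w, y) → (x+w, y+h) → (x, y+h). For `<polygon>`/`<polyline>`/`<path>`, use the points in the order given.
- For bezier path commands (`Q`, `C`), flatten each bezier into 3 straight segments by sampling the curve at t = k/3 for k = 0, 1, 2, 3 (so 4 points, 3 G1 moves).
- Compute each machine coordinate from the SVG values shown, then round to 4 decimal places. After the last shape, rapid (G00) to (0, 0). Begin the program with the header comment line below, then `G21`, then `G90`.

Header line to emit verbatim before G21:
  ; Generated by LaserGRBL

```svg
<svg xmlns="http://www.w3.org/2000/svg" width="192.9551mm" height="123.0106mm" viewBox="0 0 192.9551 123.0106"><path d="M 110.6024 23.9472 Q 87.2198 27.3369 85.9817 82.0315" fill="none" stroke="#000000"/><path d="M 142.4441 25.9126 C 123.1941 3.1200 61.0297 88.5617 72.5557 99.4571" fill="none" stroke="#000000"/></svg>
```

viewBox `0 0 192.9551 123.0106` with mm width/height → 1 unit = 1 mm. Flip: y_m = 123.0106 − y_svg.

**Shape 1** — `<path>` quadratic bezier, stroke `#000000` → engrave (S233, F3376). Control points (SVG): P0=(110.6024,23.9472), P1=(87.2198,27.3369), P2=(85.9817,82.0315); sampled at t=k/3. Machine vertices: (110.6024,99.0634) → (97.4745,91.1031) → (89.2676,71.7416) → (85.9817,40.9791). Open path.

**Shape 2** — `<path>` cubic bezier, stroke `#000000` → engrave (S233, F3376). Control points (SVG): P0=(142.4441,25.9126), P1=(123.1941,3.1200), P2=(61.0297,88.5617), P3=(72.5557,99.4571); sampled at t=k/3. Machine vertices: (142.4441,97.0980) → (113.2080,90.5822) → (81.2745,52.5280) → (72.5557,23.5535). Open path.

; Generated by LaserGRBL
G21
G90
G00 X110.6024 Y99.0634
M4 S233
G1 X97.4745 Y91.1031 F3376
G1 X89.2676 Y71.7416
G1 X85.9817 Y40.9791
M5
G00 X142.4441 Y97.0980
M4 S233
G1 X113.2080 Y90.5822 F3376
G1 X81.2745 Y52.5280
G1 X72.5557 Y23.5535
M5
G00 X0.0000 Y0.0000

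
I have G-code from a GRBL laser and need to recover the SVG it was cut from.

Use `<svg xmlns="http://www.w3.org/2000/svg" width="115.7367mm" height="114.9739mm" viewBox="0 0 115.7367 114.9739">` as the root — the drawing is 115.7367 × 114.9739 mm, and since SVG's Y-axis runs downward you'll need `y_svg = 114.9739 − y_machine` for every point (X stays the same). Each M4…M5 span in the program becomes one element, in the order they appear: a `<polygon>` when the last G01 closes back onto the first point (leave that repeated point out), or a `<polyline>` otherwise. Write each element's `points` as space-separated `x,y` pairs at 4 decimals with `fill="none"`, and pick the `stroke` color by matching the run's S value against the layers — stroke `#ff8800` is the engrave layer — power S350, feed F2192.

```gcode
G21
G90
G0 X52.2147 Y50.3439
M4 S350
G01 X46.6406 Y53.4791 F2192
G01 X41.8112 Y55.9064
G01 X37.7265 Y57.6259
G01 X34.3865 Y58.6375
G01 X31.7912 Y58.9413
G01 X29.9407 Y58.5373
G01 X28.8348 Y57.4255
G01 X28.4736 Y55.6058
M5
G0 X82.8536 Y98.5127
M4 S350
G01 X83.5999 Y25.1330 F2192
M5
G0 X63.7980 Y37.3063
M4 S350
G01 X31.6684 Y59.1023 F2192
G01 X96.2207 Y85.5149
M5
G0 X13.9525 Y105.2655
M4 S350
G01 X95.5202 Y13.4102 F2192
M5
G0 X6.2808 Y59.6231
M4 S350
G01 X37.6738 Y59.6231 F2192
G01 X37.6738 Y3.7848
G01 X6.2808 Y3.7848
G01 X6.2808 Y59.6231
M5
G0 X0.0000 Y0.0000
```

<svg xmlns="http://www.w3.org/2000/svg" width="115.7367mm" height="114.9739mm" viewBox="0 0 115.7367 114.9739">
  <polyline points="52.2147,64.6300 46.6406,61.4948 41.8112,59.0675 37.7265,57.3480 34.3865,56.3364 31.7912,56.0326 29.9407,56.4366 28.8348,57.5484 28.4736,59.3681" fill="none" stroke="#ff8800"/>
  <polyline points="82.8536,16.4612 83.5999,89.8409" fill="none" stroke="#ff8800"/>
  <polyline points="63.7980,77.6676 31.6684,55.8716 96.2207,29.4590" fill="none" stroke="#ff8800"/>
  <polyline points="13.9525,9.7084 95.5202,101.5637" fill="none" stroke="#ff8800"/>
  <polygon points="6.2808,55.3508 37.6738,55.3508 37.6738,111.1891 6.2808,111.1891" fill="none" stroke="#ff8800"/>
</svg>

Machine Y-up, SVG Y-down with viewBox height 114.9739, so y_svg = 114.9739 − y_machine; X carries over. Every run uses S350, so all elements get stroke `#ff8800` (engrave).

Run 1: The run is open, so emit a `<polyline>` with points (Y-flipped): 52.2147,64.6300 46.6406,61.4948 41.8112,59.0675 37.7265,57.3480 34.3865,56.3364 31.7912,56.0326 29.9407,56.4366 28.8348,57.5484 28.4736,59.3681.

Run 2: The run is open, so emit a `<polyline>` with points (Y-flipped): 82.8536,16.4612 83.5999,89.8409.

Run 3: The run is open, so emit a `<polyline>` with points (Y-flipped): 63.7980,77.6676 31.6684,55.8716 96.2207,29.4590.

Run 4: The run is open, so emit a `<polyline>` with points (Y-flipped): 13.9525,9.7084 95.5202,101.5637.

Run 5: The run returns to its start, so emit a `<polygon>` with points (Y-flipped): 6.2808,55.3508 37.6738,55.3508 37.6738,111.1891 6.2808,111.1891.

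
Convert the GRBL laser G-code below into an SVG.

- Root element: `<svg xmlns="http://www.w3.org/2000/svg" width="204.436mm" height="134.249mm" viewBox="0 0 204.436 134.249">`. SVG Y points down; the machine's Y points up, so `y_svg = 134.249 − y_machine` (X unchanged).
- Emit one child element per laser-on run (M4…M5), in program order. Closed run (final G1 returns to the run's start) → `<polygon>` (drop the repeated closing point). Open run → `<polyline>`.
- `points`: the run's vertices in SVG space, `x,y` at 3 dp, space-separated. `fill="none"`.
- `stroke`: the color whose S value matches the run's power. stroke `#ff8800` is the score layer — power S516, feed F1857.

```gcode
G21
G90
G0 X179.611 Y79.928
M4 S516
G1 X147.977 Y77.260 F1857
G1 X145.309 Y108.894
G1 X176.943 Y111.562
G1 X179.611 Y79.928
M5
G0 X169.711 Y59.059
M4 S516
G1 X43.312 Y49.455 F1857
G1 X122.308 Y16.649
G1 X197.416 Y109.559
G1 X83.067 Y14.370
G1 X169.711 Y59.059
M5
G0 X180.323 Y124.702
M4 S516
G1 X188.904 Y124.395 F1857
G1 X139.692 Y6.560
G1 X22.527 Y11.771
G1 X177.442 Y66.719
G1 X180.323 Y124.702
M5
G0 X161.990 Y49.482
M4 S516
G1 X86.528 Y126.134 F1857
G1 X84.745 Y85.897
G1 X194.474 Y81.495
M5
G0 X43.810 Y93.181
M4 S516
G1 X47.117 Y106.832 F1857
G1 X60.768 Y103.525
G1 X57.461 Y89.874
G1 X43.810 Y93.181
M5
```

Each laser-on run becomes one SVG element. Flip Y back into SVG space with y_svg = 134.249 − y_machine. Every run uses S516, so all elements get stroke `#ff8800` (score).

Run 1: The run returns to its start, so emit a `<polygon>` with points (Y-flipped): 179.611,54.321 147.977,56.989 145.309,25.355 176.943,22.687.

Run 2: The run returns to its start, so emit a `<polygon>` with points (Y-flipped): 169.711,75.190 43.312,84.794 122.308,117.600 197.416,24.690 83.067,119.879.

Run 3: The run returns to its start, so emit a `<polygon>` with points (Y-flipped): 180.323,9.547 188.904,9.854 139.692,127.689 22.527,122.478 177.442,67.530.

Run 4: The run is open, so emit a `<polyline>` with points (Y-flipped): 161.990,84.767 86.528,8.115 84.745,48.352 194.474,52.754.

Run 5: The run returns to its start, so emit a `<polygon>` with points (Y-flipped): 43.810,41.068 47.117,27.417 60.768,30.724 57.461,44.375.

<svg xmlns="http://www.w3.org/2000/svg" width="204.436mm" height="134.249mm" viewBox="0 0 204.436 134.249">
  <polygon points="179.611,54.321 147.977,56.989 145.309,25.355 176.943,22.687" fill="none" stroke="#ff8800"/>
  <polygon points="169.711,75.190 43.312,84.794 122.308,117.600 197.416,24.690 83.067,119.879" fill="none" stroke="#ff8800"/>
  <polygon points="180.323,9.547 188.904,9.854 139.692,127.689 22.527,122.478 177.442,67.530" fill="none" stroke="#ff8800"/>
  <polyline points="161.990,84.767 86.528,8.115 84.745,48.352 194.474,52.754" fill="none" stroke="#ff8800"/>
  <polygon points="43.810,41.068 47.117,27.417 60.768,30.724 57.461,44.375" fill="none" stroke="#ff8800"/>
</svg>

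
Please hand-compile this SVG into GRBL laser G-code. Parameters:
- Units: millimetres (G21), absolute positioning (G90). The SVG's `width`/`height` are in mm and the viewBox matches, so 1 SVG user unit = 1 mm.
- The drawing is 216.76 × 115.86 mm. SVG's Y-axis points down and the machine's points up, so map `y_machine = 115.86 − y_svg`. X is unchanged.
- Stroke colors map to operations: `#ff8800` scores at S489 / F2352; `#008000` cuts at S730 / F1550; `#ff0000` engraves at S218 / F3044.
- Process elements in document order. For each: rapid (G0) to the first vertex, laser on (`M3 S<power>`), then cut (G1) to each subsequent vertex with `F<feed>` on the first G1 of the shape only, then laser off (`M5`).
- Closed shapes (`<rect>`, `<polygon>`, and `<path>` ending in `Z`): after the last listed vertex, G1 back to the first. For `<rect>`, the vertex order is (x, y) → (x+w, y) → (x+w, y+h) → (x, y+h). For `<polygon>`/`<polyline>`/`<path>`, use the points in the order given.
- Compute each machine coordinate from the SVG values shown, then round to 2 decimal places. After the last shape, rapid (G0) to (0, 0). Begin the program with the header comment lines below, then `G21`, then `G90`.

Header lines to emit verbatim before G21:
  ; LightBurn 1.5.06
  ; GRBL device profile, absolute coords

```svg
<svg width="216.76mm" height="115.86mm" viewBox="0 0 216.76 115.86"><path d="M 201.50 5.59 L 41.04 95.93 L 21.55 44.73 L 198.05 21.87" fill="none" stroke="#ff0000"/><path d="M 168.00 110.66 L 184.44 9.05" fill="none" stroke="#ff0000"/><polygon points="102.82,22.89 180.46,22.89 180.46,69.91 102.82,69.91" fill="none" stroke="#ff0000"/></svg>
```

Since the viewBox matches the mm dimensions, user units are millimetres directly. The only transform is the Y-flip y_m = 115.86 − y_svg.

Shape 1 is a open polyline drawn with `<path>`. Its stroke #ff0000 means engrave at S218, F3044. After flipping Y the toolpath is (201.50,110.27) → (41.04,19.93) → (21.55,71.13) → (198.05,93.99).

Shape 2 is a line segment drawn with `<path>`. Its stroke #ff0000 means engrave at S218, F3044. After flipping Y the toolpath is (168.00,5.20) → (184.44,106.81).

Shape 3 is a rectangle drawn with `<polygon>`. Its stroke #ff0000 means engrave at S218, F3044. After flipping Y the toolpath is (102.82,92.97) → (180.46,92.97) → (180.46,45.95) → (102.82,45.95) → (102.82,92.97), returning to the start.

; LightBurn 1.5.06
; GRBL device profile, absolute coords
G21
G90
G0 X201.50 Y110.27
M3 S218
G1 X41.04 Y19.93 F3044
G1 X21.55 Y71.13
G1 X198.05 Y93.99
M5
G0 X168.00 Y5.20
M3 S218
G1 X184.44 Y106.81 F3044
M5
G0 X102.82 Y92.97
M3 S218
G1 X180.46 Y92.97 F3044
G1 X180.46 Y45.95
G1 X102.82 Y45.95
G1 X102.82 Y92.97
M5
G0 X0.00 Y0.00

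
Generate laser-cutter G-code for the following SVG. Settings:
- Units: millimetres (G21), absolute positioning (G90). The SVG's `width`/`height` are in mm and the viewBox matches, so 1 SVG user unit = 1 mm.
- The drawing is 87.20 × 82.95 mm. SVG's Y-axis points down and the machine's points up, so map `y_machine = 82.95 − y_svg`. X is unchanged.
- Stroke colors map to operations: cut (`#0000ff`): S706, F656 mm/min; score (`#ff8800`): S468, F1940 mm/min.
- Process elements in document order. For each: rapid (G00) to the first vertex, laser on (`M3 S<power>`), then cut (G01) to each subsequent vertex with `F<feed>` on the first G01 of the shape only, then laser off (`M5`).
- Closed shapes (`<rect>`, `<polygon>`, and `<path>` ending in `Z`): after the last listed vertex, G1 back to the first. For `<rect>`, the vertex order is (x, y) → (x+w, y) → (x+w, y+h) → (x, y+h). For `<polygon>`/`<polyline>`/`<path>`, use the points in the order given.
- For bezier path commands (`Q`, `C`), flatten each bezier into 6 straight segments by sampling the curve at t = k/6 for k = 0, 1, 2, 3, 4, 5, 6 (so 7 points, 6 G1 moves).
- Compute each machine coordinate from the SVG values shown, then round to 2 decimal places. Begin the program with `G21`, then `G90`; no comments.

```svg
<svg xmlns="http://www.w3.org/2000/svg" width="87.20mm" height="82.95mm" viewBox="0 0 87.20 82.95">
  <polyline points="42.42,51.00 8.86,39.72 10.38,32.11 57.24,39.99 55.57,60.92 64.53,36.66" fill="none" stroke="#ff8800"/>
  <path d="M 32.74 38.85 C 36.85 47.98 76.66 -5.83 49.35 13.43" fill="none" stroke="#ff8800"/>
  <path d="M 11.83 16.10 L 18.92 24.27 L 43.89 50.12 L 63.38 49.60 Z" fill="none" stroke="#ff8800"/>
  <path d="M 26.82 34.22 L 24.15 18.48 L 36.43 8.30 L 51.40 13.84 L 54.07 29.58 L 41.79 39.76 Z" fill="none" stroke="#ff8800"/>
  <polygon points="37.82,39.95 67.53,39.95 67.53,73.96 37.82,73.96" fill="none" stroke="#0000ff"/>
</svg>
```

Since the viewBox matches the mm dimensions, user units are millimetres directly. The only transform is the Y-flip y_m = 82.95 − y_svg.

Shape 1 is a open polyline drawn with `<polyline>`. Its stroke #ff8800 means score at S468, F1940. After flipping Y the toolpath is (42.42,31.95) → (8.86,43.23) → (10.38,50.84) → (57.24,42.96) → (55.57,22.03) → (64.53,46.29).

Shape 2 is a cubic bezier drawn with `<path>`. Its stroke #ff8800 means score at S468, F1940. After flipping Y the toolpath is (32.74,44.10) → (37.29,44.15) → (44.94,50.91) → (52.83,60.61) → (58.09,69.46) → (57.89,73.69) → (49.35,69.52).

Shape 3 is a closed polygon drawn with `<path>`. Its stroke #ff8800 means score at S468, F1940. After flipping Y the toolpath is (11.83,66.85) → (18.92,58.68) → (43.89,32.83) → (63.38,33.35) → (11.83,66.85), returning to the start.

Shape 4 is a regular polygon drawn with `<path>`. Its stroke #ff8800 means score at S468, F1940. After flipping Y the toolpath is (26.82,48.73) → (24.15,64.47) → (36.43,74.65) → (51.40,69.11) → (54.07,53.37) → (41.79,43.19) → (26.82,48.73), returning to the start.

Shape 5 is a rectangle drawn with `<polygon>`. Its stroke #0000ff means cut at S706, F656. After flipping Y the toolpath is (37.82,43.00) → (67.53,43.00) → (67.53,8.99) → (37.82,8.99) → (37.82,43.00), returning to the start.

G21
G90
G00 X42.42 Y31.95
M3 S468
G01 X8.86 Y43.23 F1940
G01 X10.38 Y50.84
G01 X57.24 Y42.96
G01 X55.57 Y22.03
G01 X64.53 Y46.29
M5
G00 X32.74 Y44.10
M3 S468
G01 X37.29 Y44.15 F1940
G01 X44.94 Y50.91
G01 X52.83 Y60.61
G01 X58.09 Y69.46
G01 X57.89 Y73.69
G01 X49.35 Y69.52
M5
G00 X11.83 Y66.85
M3 S468
G01 X18.92 Y58.68 F1940
G01 X43.89 Y32.83
G01 X63.38 Y33.35
G01 X11.83 Y66.85
M5
G00 X26.82 Y48.73
M3 S468
G01 X24.15 Y64.47 F1940
G01 X36.43 Y74.65
G01 X51.40 Y69.11
G01 X54.07 Y53.37
G01 X41.79 Y43.19
G01 X26.82 Y48.73
M5
G00 X37.82 Y43.00
M3 S706
G01 X67.53 Y43.00 F656
G01 X67.53 Y8.99
G01 X37.82 Y8.99
G01 X37.82 Y43.00
M5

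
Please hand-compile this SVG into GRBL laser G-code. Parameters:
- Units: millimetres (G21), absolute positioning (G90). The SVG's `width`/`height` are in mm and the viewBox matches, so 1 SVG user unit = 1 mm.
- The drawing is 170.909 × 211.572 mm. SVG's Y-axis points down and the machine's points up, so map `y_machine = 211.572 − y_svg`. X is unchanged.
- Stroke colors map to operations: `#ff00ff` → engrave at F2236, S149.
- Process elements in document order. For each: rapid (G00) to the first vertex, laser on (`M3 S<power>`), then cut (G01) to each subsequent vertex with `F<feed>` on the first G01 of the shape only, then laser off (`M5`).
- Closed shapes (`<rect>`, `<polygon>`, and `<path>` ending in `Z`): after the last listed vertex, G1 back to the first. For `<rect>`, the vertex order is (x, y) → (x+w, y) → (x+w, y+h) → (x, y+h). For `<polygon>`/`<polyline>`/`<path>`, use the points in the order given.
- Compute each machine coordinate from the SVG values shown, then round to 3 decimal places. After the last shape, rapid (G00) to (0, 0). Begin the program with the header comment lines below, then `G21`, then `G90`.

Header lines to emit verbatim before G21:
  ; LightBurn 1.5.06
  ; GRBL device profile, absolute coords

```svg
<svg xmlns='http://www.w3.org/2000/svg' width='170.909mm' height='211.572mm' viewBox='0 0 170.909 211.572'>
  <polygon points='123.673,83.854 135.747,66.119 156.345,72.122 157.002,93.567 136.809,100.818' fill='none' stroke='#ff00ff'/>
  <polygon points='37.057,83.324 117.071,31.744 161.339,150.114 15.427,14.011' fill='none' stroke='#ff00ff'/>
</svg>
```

; LightBurn 1.5.06
; GRBL device profile, absolute coords
G21
G90
G00 X123.673 Y127.718
M3 S149
G01 X135.747 Y145.453 F2236
G01 X156.345 Y139.450
G01 X157.002 Y118.005
G01 X136.809 Y110.754
G01 X123.673 Y127.718
M5
G00 X37.057 Y128.248
M3 S149
G01 X117.071 Y179.828 F2236
G01 X161.339 Y61.458
G01 X15.427 Y197.561
G01 X37.057 Y128.248
M5
G00 X0.000 Y0.000

viewBox `0 0 170.909 211.572` with mm width/height → 1 unit = 1 mm. Flip: y_m = 211.572 − y_svg.

**Shape 1** — `<polygon>` regular polygon, stroke `#ff00ff` → engrave (S149, F2236). Machine vertices: (123.673,127.718) → (135.747,145.453) → (156.345,139.450) → (157.002,118.005) → (136.809,110.754) → (123.673,127.718). Closed: final G1 returns to the first vertex.

**Shape 2** — `<polygon>` closed polygon, stroke `#ff00ff` → engrave (S149, F2236). Machine vertices: (37.057,128.248) → (117.071,179.828) → (161.339,61.458) → (15.427,197.561) → (37.057,128.248). Closed: final G1 returns to the first vertex.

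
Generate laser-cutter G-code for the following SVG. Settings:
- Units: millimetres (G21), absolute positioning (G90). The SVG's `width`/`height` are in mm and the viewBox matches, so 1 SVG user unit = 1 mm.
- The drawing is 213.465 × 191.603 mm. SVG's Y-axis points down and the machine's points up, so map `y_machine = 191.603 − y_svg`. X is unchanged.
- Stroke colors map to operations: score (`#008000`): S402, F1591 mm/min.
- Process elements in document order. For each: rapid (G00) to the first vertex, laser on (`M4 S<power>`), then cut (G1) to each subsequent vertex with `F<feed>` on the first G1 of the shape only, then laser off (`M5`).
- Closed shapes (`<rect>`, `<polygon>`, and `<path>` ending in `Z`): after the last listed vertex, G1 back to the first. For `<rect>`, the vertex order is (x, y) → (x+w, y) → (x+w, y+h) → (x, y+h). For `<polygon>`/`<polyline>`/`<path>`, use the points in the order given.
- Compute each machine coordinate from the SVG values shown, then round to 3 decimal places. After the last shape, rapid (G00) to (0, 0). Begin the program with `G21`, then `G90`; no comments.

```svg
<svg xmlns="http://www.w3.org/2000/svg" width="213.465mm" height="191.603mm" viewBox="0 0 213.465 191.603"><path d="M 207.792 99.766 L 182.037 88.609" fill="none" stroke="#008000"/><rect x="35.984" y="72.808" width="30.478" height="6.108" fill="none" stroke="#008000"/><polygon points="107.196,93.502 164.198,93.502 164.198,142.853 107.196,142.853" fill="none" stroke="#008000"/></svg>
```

Since the viewBox matches the mm dimensions, user units are millimetres directly. The only transform is the Y-flip y_m = 191.603 − y_svg.

Shape 1 is a line segment drawn with `<path>`. Its stroke #008000 means score at S402, F1591. After flipping Y the toolpath is (207.792,91.837) → (182.037,102.994).

Shape 2 is a rectangle drawn with `<rect>`. Its stroke #008000 means score at S402, F1591. After flipping Y the toolpath is (35.984,118.795) → (66.462,118.795) → (66.462,112.687) → (35.984,112.687) → (35.984,118.795), returning to the start.

Shape 3 is a rectangle drawn with `<polygon>`. Its stroke #008000 means score at S402, F1591. After flipping Y the toolpath is (107.196,98.101) → (164.198,98.101) → (164.198,48.750) → (107.196,48.750) → (107.196,98.101), returning to the start.

G21
G90
G00 X207.792 Y91.837
M4 S402
G1 X182.037 Y102.994 F1591
M5
G00 X35.984 Y118.795
M4 S402
G1 X66.462 Y118.795 F1591
G1 X66.462 Y112.687
G1 X35.984 Y112.687
G1 X35.984 Y118.795
M5
G00 X107.196 Y98.101
M4 S402
G1 X164.198 Y98.101 F1591
G1 X164.198 Y48.750
G1 X107.196 Y48.750
G1 X107.196 Y98.101
M5
G00 X0.000 Y0.000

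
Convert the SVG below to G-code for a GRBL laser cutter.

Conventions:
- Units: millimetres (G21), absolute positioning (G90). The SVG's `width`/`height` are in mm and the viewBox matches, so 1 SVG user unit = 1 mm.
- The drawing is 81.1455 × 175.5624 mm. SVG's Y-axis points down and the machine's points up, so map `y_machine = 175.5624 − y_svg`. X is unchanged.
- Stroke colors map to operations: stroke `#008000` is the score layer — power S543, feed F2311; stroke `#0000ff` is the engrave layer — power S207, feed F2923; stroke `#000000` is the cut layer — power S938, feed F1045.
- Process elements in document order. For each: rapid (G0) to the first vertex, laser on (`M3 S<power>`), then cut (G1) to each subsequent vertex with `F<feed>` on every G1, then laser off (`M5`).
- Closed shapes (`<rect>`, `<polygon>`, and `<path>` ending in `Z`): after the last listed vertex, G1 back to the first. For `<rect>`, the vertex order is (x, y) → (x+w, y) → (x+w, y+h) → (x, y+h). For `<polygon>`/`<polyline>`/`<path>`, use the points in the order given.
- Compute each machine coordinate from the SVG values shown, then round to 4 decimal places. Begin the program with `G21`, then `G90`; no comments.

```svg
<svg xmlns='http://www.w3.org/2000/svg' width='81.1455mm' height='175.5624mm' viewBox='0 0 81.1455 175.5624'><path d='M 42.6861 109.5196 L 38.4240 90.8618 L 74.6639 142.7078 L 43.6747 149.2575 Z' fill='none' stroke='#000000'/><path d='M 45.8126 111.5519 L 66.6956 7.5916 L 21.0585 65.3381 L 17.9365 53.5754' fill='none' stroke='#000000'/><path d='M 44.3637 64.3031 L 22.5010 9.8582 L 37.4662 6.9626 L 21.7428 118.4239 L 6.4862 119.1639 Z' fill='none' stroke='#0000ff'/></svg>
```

1 u = 1 mm; y_m = 175.5624 − y.

[1] `<path>` closed polygon, #000000→cut S938 F1045: (42.6861,66.0428) → (38.4240,84.7006) → (74.6639,32.8546) → (43.6747,26.3049) → (42.6861,66.0428) (closed)

[2] `<path>` open polyline, #000000→cut S938 F1045: (45.8126,64.0105) → (66.6956,167.9708) → (21.0585,110.2243) → (17.9365,121.9870)

[3] `<path>` closed polygon, #0000ff→engrave S207 F2923: (44.3637,111.2593) → (22.5010,165.7042) → (37.4662,168.5998) → (21.7428,57.1385) → (6.4862,56.3985) → (44.3637,111.2593) (closed)

G21
G90
G0 X42.6861 Y66.0428
M3 S938
G1 X38.4240 Y84.7006 F1045
G1 X74.6639 Y32.8546 F1045
G1 X43.6747 Y26.3049 F1045
G1 X42.6861 Y66.0428 F1045
M5
G0 X45.8126 Y64.0105
M3 S938
G1 X66.6956 Y167.9708 F1045
G1 X21.0585 Y110.2243 F1045
G1 X17.9365 Y121.9870 F1045
M5
G0 X44.3637 Y111.2593
M3 S207
G1 X22.5010 Y165.7042 F2923
G1 X37.4662 Y168.5998 F2923
G1 X21.7428 Y57.1385 F2923
G1 X6.4862 Y56.3985 F2923
G1 X44.3637 Y111.2593 F2923
M5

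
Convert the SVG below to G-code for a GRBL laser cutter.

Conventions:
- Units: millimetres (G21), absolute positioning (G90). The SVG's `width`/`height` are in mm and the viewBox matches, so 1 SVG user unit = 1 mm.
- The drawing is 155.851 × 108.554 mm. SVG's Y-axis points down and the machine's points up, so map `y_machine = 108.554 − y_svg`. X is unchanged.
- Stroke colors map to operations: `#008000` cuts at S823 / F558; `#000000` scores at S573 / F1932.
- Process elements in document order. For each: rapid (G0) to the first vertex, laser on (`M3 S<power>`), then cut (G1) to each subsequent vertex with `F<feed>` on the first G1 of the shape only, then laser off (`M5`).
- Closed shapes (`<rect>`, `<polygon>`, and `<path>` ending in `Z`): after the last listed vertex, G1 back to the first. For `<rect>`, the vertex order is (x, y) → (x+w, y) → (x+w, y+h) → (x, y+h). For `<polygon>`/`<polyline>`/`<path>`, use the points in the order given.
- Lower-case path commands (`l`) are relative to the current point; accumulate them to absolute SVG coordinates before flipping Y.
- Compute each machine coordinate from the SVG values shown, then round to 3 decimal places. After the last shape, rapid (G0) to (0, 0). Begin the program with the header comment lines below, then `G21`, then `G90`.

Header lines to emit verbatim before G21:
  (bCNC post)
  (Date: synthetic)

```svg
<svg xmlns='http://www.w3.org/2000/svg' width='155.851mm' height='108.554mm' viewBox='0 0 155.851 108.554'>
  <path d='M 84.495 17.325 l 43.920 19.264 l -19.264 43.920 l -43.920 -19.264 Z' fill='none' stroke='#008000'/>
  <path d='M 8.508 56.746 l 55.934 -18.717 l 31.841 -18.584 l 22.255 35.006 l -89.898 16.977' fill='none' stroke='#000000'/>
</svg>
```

(bCNC post)
(Date: synthetic)
G21
G90
G0 X84.495 Y91.229
M3 S823
G1 X128.415 Y71.965 F558
G1 X109.151 Y28.045
G1 X65.231 Y47.309
G1 X84.495 Y91.229
M5
G0 X8.508 Y51.808
M3 S573
G1 X64.442 Y70.525 F1932
G1 X96.283 Y89.109
G1 X118.538 Y54.103
G1 X28.640 Y37.126
M5
G0 X0.000 Y0.000

viewBox `0 0 155.851 108.554` with mm width/height → 1 unit = 1 mm. Flip: y_m = 108.554 − y_svg.

**Shape 1** — `<path>` regular polygon, stroke `#008000` → cut (S823, F558). Machine vertices: (84.495,91.229) → (128.415,71.965) → (109.151,28.045) → (65.231,47.309) → (84.495,91.229). Closed: final G1 returns to the first vertex.

**Shape 2** — `<path>` open polyline, stroke `#000000` → score (S573, F1932). Machine vertices: (8.508,51.808) → (64.442,70.525) → (96.283,89.109) → (118.538,54.103) → (28.640,37.126). Open path.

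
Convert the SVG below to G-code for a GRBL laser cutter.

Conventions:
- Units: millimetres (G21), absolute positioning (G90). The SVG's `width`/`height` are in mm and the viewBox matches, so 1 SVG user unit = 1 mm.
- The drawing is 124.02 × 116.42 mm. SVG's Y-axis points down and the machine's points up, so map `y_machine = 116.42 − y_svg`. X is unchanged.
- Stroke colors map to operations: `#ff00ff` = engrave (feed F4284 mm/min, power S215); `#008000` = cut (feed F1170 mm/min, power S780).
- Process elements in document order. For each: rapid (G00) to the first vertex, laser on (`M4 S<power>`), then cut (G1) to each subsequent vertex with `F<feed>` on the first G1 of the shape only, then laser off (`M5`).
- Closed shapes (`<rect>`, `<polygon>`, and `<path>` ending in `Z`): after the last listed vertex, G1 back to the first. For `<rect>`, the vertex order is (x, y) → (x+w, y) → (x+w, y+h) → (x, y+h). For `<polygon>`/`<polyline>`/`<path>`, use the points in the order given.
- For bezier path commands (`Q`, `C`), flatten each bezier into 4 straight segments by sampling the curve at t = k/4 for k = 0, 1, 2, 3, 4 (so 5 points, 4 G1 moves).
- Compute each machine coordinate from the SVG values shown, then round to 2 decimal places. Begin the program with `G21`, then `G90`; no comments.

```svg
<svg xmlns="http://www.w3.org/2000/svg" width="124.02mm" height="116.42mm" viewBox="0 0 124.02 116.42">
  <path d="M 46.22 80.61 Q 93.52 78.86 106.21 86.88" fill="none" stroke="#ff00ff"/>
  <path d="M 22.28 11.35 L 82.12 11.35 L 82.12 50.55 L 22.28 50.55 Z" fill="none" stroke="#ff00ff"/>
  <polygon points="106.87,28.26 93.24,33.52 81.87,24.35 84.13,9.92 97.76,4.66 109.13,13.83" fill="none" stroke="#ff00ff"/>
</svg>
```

G21
G90
G00 X46.22 Y35.81
M4 S215
G1 X67.71 Y36.07 F4284
G1 X84.87 Y35.12
G1 X97.70 Y32.94
G1 X106.21 Y29.54
M5
G00 X22.28 Y105.07
M4 S215
G1 X82.12 Y105.07 F4284
G1 X82.12 Y65.87
G1 X22.28 Y65.87
G1 X22.28 Y105.07
M5
G00 X106.87 Y88.16
M4 S215
G1 X93.24 Y82.90 F4284
G1 X81.87 Y92.07
G1 X84.13 Y106.50
G1 X97.76 Y111.76
G1 X109.13 Y102.59
G1 X106.87 Y88.16
M5

1 u = 1 mm; y_m = 116.42 − y.

[1] `<path>` quadratic bezier, #ff00ff→engrave S215 F4284: (46.22,35.81) → (67.71,36.07) → (84.87,35.12) → (97.70,32.94) → (106.21,29.54)

[2] `<path>` rectangle, #ff00ff→engrave S215 F4284: (22.28,105.07) → (82.12,105.07) → (82.12,65.87) → (22.28,65.87) → (22.28,105.07) (closed)

[3] `<polygon>` regular polygon, #ff00ff→engrave S215 F4284: (106.87,88.16) → (93.24,82.90) → (81.87,92.07) → (84.13,106.50) → (97.76,111.76) → (109.13,102.59) → (106.87,88.16) (closed)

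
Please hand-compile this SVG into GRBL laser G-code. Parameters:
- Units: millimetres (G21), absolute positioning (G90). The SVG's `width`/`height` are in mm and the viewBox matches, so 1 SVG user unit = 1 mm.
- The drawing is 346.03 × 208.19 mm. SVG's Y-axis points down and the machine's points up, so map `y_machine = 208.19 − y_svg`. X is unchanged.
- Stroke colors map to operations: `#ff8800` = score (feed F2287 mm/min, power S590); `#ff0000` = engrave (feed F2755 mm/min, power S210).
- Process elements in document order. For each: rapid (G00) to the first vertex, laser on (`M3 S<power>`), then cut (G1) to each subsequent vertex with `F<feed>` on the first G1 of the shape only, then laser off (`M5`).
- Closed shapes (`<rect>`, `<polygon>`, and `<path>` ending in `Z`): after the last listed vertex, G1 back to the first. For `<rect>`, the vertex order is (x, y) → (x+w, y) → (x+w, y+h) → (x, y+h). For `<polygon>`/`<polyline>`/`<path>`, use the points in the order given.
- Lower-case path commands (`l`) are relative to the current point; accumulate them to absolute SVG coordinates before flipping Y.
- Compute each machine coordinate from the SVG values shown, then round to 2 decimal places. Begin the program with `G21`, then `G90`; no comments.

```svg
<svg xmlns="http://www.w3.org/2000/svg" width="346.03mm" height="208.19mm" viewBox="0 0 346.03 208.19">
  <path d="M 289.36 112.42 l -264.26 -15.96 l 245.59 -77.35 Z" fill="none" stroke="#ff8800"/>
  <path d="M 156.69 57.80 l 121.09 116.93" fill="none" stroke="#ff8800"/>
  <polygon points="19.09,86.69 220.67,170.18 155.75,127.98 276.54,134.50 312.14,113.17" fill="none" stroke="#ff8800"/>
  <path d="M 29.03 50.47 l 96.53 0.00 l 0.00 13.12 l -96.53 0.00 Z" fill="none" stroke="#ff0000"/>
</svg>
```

G21
G90
G00 X289.36 Y95.77
M3 S590
G1 X25.10 Y111.73 F2287
G1 X270.69 Y189.08
G1 X289.36 Y95.77
M5
G00 X156.69 Y150.39
M3 S590
G1 X277.78 Y33.46 F2287
M5
G00 X19.09 Y121.50
M3 S590
G1 X220.67 Y38.01 F2287
G1 X155.75 Y80.21
G1 X276.54 Y73.69
G1 X312.14 Y95.02
G1 X19.09 Y121.50
M5
G00 X29.03 Y157.72
M3 S210
G1 X125.56 Y157.72 F2755
G1 X125.56 Y144.60
G1 X29.03 Y144.60
G1 X29.03 Y157.72
M5

Since the viewBox matches the mm dimensions, user units are millimetres directly. The only transform is the Y-flip y_m = 208.19 − y_svg.

Shape 1 is a closed polygon drawn with `<path>`. Its stroke #ff8800 means score at S590, F2287. After flipping Y the toolpath is (289.36,95.77) → (25.10,111.73) → (270.69,189.08) → (289.36,95.77), returning to the start.

Shape 2 is a line segment drawn with `<path>`. Its stroke #ff8800 means score at S590, F2287. After flipping Y the toolpath is (156.69,150.39) → (277.78,33.46).

Shape 3 is a closed polygon drawn with `<polygon>`. Its stroke #ff8800 means score at S590, F2287. After flipping Y the toolpath is (19.09,121.50) → (220.67,38.01) → (155.75,80.21) → (276.54,73.69) → (312.14,95.02) → (19.09,121.50), returning to the start.

Shape 4 is a rectangle drawn with `<path>`. Its stroke #ff0000 means engrave at S210, F2755. After flipping Y the toolpath is (29.03,157.72) → (125.56,157.72) → (125.56,144.60) → (29.03,144.60) → (29.03,157.72), returning to the start.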